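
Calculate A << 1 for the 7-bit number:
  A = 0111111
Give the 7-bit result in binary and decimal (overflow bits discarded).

Shift left by 1: drop the top 1 bit(s), append 1 zero(s) on the right.
  0111111  ->  discard [0], keep [111111], append 0
= 1111110

Answer: 1111110 (126)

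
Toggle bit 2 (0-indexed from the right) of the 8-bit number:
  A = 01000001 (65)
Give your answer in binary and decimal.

Mask = 1 << 2 = 00000100
Bit 2 of A is 0; XOR with the mask flips it to 1.
  01000001
^ 00000100
----------
  01000101

Answer: 01000101 (69)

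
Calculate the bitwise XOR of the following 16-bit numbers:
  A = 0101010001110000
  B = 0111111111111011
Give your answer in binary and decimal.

Apply ^ to each column (1 where bits differ):
  0101010001110000
^ 0111111111111011
------------------
  0010101110001011

Answer: 0010101110001011 (11147)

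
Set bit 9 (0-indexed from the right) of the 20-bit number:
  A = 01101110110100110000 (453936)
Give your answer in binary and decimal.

Mask = 1 << 9 = 00000000001000000000
Bit 9 of A is 0, so OR-ing with the mask flips it to 1.
  01101110110100110000
| 00000000001000000000
----------------------
  01101110111100110000

Answer: 01101110111100110000 (454448)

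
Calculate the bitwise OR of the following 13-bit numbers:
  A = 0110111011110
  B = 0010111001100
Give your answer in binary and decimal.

Apply | to each column (1 where either bit is 1):
  0110111011110
| 0010111001100
---------------
  0110111011110

Answer: 0110111011110 (3550)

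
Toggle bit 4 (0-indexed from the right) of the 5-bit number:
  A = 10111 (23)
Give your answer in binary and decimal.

Mask = 1 << 4 = 10000
Bit 4 of A is 1; XOR with the mask flips it to 0.
  10111
^ 10000
-------
  00111

Answer: 00111 (7)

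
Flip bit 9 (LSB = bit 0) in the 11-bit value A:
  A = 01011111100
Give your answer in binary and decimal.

Mask = 1 << 9 = 01000000000
Bit 9 of A is 1; XOR with the mask flips it to 0.
  01011111100
^ 01000000000
-------------
  00011111100

Answer: 00011111100 (252)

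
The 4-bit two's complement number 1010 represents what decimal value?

MSB is 1, so the value is negative. Find the magnitude:
1. Invert bits:  0101
2. Add 1:        0110  = 6
3. Apply sign:   -6

Answer: -6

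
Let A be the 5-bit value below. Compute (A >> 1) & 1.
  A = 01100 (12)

Bit 1 is the 2nd from the right.
  01100
     ^
That bit is 0.

Answer: 0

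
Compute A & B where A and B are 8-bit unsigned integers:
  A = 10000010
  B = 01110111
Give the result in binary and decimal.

Apply & to each column (1 only where both bits are 1):
  10000010
& 01110111
----------
  00000010

Answer: 00000010 (2)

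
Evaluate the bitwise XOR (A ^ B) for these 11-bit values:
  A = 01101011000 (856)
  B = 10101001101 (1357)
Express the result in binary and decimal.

Apply ^ to each column (1 where bits differ):
  01101011000
^ 10101001101
-------------
  11000010101

Answer: 11000010101 (1557)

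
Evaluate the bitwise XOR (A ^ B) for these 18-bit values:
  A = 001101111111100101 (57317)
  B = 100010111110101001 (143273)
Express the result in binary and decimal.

Apply ^ to each column (1 where bits differ):
  001101111111100101
^ 100010111110101001
--------------------
  101111000001001100

Answer: 101111000001001100 (192588)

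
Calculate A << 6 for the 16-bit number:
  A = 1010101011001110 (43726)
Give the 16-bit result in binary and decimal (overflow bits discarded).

Shift left by 6: drop the top 6 bit(s), append 6 zero(s) on the right.
  1010101011001110  ->  discard [101010], keep [1011001110], append 000000
= 1011001110000000

Answer: 1011001110000000 (45952)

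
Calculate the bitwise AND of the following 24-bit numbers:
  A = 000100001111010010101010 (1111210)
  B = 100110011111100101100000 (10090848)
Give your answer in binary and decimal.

Apply & to each column (1 only where both bits are 1):
  000100001111010010101010
& 100110011111100101100000
--------------------------
  000100001111000000100000

Answer: 000100001111000000100000 (1110048)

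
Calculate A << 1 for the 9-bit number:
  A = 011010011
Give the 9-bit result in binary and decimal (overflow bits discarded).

Shift left by 1: drop the top 1 bit(s), append 1 zero(s) on the right.
  011010011  ->  discard [0], keep [11010011], append 0
= 110100110

Answer: 110100110 (422)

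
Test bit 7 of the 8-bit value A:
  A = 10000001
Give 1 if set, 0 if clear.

Bit 7 is the 8th from the right.
  10000001
  ^
That bit is 1.

Answer: 1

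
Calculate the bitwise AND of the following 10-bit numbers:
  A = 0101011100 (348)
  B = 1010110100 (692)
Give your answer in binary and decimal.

Apply & to each column (1 only where both bits are 1):
  0101011100
& 1010110100
------------
  0000010100

Answer: 0000010100 (20)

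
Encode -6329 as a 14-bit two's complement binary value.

1. Binary of +6329:  01100010111001
2. Invert bits:     10011101000110
3. Add 1:           10011101000111

Answer: 10011101000111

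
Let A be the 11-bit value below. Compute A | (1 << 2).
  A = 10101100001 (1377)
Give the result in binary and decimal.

Mask = 1 << 2 = 00000000100
Bit 2 of A is 0, so OR-ing with the mask flips it to 1.
  10101100001
| 00000000100
-------------
  10101100101

Answer: 10101100101 (1381)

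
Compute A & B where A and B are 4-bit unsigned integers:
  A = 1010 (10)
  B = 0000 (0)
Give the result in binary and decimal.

Apply & to each column (1 only where both bits are 1):
  1010
& 0000
------
  0000

Answer: 0000 (0)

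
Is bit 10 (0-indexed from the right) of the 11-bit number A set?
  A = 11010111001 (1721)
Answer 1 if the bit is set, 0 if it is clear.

Bit 10 is the 11th from the right.
  11010111001
  ^
That bit is 1.

Answer: 1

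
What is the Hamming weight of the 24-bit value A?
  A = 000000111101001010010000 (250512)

000000111101001010010000
1-bits at positions (from bit 0 = LSB): 4, 7, 9, 12, 14, 15, 16, 17
Count = 8

Answer: 8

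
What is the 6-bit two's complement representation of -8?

1. Binary of +8:  001000
2. Invert bits:     110111
3. Add 1:           111000

Answer: 111000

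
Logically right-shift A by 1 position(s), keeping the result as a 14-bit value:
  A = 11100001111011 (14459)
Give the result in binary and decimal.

Logical shift right by 1: drop the bottom 1 bit(s), prepend 1 zero(s) on the left.
  11100001111011  ->  keep [1110000111101], discard [1], prepend 0
= 01110000111101

Answer: 01110000111101 (7229)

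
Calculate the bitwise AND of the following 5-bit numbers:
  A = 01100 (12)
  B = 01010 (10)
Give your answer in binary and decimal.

Apply & to each column (1 only where both bits are 1):
  01100
& 01010
-------
  01000

Answer: 01000 (8)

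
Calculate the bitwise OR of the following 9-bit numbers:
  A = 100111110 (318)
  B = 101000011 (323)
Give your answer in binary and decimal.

Apply | to each column (1 where either bit is 1):
  100111110
| 101000011
-----------
  101111111

Answer: 101111111 (383)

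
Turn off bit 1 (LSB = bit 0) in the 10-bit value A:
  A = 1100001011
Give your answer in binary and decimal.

Mask = ~(1 << 1) = 1111111101
Bit 1 of A is 1, so AND-ing with the mask clears it to 0.
  1100001011
& 1111111101
------------
  1100001001

Answer: 1100001001 (777)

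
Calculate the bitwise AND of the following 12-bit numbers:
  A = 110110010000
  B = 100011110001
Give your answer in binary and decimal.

Apply & to each column (1 only where both bits are 1):
  110110010000
& 100011110001
--------------
  100010010000

Answer: 100010010000 (2192)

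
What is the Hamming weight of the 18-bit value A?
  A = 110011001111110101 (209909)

110011001111110101
1-bits at positions (from bit 0 = LSB): 0, 2, 4, 5, 6, 7, 8, 9, 12, 13, 16, 17
Count = 12

Answer: 12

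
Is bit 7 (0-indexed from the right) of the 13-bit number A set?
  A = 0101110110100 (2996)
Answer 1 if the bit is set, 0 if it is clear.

Bit 7 is the 8th from the right.
  0101110110100
       ^
That bit is 1.

Answer: 1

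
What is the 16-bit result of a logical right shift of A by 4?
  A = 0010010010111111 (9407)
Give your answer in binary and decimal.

Logical shift right by 4: drop the bottom 4 bit(s), prepend 4 zero(s) on the left.
  0010010010111111  ->  keep [001001001011], discard [1111], prepend 0000
= 0000001001001011

Answer: 0000001001001011 (587)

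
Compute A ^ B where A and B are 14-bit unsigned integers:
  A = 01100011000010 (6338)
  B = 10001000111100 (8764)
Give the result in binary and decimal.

Apply ^ to each column (1 where bits differ):
  01100011000010
^ 10001000111100
----------------
  11101011111110

Answer: 11101011111110 (15102)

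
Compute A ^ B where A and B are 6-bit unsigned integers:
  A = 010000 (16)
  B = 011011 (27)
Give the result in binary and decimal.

Apply ^ to each column (1 where bits differ):
  010000
^ 011011
--------
  001011

Answer: 001011 (11)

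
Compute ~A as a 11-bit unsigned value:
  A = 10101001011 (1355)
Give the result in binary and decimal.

Flip each bit (0->1, 1->0):
  10101001011
  01010110100

Answer: 01010110100 (692)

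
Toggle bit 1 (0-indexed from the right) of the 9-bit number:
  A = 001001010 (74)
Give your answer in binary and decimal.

Mask = 1 << 1 = 000000010
Bit 1 of A is 1; XOR with the mask flips it to 0.
  001001010
^ 000000010
-----------
  001001000

Answer: 001001000 (72)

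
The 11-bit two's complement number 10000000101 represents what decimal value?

MSB is 1, so the value is negative. Find the magnitude:
1. Invert bits:  01111111010
2. Add 1:        01111111011  = 1019
3. Apply sign:   -1019

Answer: -1019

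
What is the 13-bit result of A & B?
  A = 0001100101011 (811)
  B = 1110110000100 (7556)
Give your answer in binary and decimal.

Apply & to each column (1 only where both bits are 1):
  0001100101011
& 1110110000100
---------------
  0000100000000

Answer: 0000100000000 (256)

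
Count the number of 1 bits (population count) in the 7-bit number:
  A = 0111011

0111011
1-bits at positions (from bit 0 = LSB): 0, 1, 3, 4, 5
Count = 5

Answer: 5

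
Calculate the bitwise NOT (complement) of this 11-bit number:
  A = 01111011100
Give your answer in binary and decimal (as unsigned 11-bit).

Flip each bit (0->1, 1->0):
  01111011100
  10000100011

Answer: 10000100011 (1059)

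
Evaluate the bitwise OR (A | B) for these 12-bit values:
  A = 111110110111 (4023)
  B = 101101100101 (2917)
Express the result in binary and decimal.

Apply | to each column (1 where either bit is 1):
  111110110111
| 101101100101
--------------
  111111110111

Answer: 111111110111 (4087)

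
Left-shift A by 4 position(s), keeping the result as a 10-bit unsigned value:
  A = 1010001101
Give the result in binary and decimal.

Shift left by 4: drop the top 4 bit(s), append 4 zero(s) on the right.
  1010001101  ->  discard [1010], keep [001101], append 0000
= 0011010000

Answer: 0011010000 (208)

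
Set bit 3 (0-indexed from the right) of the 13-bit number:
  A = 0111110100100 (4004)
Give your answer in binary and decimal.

Mask = 1 << 3 = 0000000001000
Bit 3 of A is 0, so OR-ing with the mask flips it to 1.
  0111110100100
| 0000000001000
---------------
  0111110101100

Answer: 0111110101100 (4012)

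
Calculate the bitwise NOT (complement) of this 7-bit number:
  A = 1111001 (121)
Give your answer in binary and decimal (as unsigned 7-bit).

Flip each bit (0->1, 1->0):
  1111001
  0000110

Answer: 0000110 (6)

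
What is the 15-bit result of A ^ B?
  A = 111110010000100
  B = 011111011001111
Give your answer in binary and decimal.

Apply ^ to each column (1 where bits differ):
  111110010000100
^ 011111011001111
-----------------
  100001001001011

Answer: 100001001001011 (16971)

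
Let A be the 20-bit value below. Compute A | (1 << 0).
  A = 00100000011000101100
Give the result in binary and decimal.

Mask = 1 << 0 = 00000000000000000001
Bit 0 of A is 0, so OR-ing with the mask flips it to 1.
  00100000011000101100
| 00000000000000000001
----------------------
  00100000011000101101

Answer: 00100000011000101101 (132653)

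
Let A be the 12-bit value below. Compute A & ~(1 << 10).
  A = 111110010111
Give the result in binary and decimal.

Mask = ~(1 << 10) = 101111111111
Bit 10 of A is 1, so AND-ing with the mask clears it to 0.
  111110010111
& 101111111111
--------------
  101110010111

Answer: 101110010111 (2967)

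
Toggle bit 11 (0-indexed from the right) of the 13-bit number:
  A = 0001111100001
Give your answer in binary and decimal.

Mask = 1 << 11 = 0100000000000
Bit 11 of A is 0; XOR with the mask flips it to 1.
  0001111100001
^ 0100000000000
---------------
  0101111100001

Answer: 0101111100001 (3041)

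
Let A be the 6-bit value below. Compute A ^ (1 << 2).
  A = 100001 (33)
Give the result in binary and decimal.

Mask = 1 << 2 = 000100
Bit 2 of A is 0; XOR with the mask flips it to 1.
  100001
^ 000100
--------
  100101

Answer: 100101 (37)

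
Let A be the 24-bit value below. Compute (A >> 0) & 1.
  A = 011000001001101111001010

Bit 0 is the 1st from the right.
  011000001001101111001010
                         ^
That bit is 0.

Answer: 0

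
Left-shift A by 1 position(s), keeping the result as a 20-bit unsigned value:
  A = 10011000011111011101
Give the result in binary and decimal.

Shift left by 1: drop the top 1 bit(s), append 1 zero(s) on the right.
  10011000011111011101  ->  discard [1], keep [0011000011111011101], append 0
= 00110000111110111010

Answer: 00110000111110111010 (200634)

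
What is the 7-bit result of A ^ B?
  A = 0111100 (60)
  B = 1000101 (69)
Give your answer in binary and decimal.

Apply ^ to each column (1 where bits differ):
  0111100
^ 1000101
---------
  1111001

Answer: 1111001 (121)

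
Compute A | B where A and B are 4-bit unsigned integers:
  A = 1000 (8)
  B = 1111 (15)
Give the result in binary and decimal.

Apply | to each column (1 where either bit is 1):
  1000
| 1111
------
  1111

Answer: 1111 (15)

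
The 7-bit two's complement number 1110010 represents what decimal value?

MSB is 1, so the value is negative. Find the magnitude:
1. Invert bits:  0001101
2. Add 1:        0001110  = 14
3. Apply sign:   -14

Answer: -14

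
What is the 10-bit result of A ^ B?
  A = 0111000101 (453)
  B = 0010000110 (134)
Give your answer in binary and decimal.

Apply ^ to each column (1 where bits differ):
  0111000101
^ 0010000110
------------
  0101000011

Answer: 0101000011 (323)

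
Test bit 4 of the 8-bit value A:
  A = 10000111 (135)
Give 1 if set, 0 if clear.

Bit 4 is the 5th from the right.
  10000111
     ^
That bit is 0.

Answer: 0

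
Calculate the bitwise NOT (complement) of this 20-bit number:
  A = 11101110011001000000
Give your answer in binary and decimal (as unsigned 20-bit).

Flip each bit (0->1, 1->0):
  11101110011001000000
  00010001100110111111

Answer: 00010001100110111111 (72127)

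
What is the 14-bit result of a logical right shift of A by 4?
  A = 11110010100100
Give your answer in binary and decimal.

Logical shift right by 4: drop the bottom 4 bit(s), prepend 4 zero(s) on the left.
  11110010100100  ->  keep [1111001010], discard [0100], prepend 0000
= 00001111001010

Answer: 00001111001010 (970)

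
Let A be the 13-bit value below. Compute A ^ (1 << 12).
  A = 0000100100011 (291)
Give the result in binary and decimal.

Mask = 1 << 12 = 1000000000000
Bit 12 of A is 0; XOR with the mask flips it to 1.
  0000100100011
^ 1000000000000
---------------
  1000100100011

Answer: 1000100100011 (4387)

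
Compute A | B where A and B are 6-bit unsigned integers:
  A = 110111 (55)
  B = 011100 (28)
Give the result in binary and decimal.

Apply | to each column (1 where either bit is 1):
  110111
| 011100
--------
  111111

Answer: 111111 (63)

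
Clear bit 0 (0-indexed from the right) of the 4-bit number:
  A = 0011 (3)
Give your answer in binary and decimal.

Mask = ~(1 << 0) = 1110
Bit 0 of A is 1, so AND-ing with the mask clears it to 0.
  0011
& 1110
------
  0010

Answer: 0010 (2)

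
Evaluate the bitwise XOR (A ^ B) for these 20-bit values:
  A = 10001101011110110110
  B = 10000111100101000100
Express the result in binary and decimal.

Apply ^ to each column (1 where bits differ):
  10001101011110110110
^ 10000111100101000100
----------------------
  00001010111011110010

Answer: 00001010111011110010 (44786)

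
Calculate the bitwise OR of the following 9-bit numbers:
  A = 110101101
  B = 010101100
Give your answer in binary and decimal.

Apply | to each column (1 where either bit is 1):
  110101101
| 010101100
-----------
  110101101

Answer: 110101101 (429)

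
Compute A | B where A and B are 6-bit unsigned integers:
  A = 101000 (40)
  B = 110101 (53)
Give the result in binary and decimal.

Apply | to each column (1 where either bit is 1):
  101000
| 110101
--------
  111101

Answer: 111101 (61)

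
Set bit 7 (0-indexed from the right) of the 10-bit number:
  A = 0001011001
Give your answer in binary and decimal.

Mask = 1 << 7 = 0010000000
Bit 7 of A is 0, so OR-ing with the mask flips it to 1.
  0001011001
| 0010000000
------------
  0011011001

Answer: 0011011001 (217)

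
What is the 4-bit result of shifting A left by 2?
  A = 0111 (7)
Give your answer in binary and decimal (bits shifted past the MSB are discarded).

Shift left by 2: drop the top 2 bit(s), append 2 zero(s) on the right.
  0111  ->  discard [01], keep [11], append 00
= 1100

Answer: 1100 (12)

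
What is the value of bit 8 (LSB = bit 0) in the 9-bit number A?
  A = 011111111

Bit 8 is the 9th from the right.
  011111111
  ^
That bit is 0.

Answer: 0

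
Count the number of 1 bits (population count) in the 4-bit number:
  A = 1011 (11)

1011
1-bits at positions (from bit 0 = LSB): 0, 1, 3
Count = 3

Answer: 3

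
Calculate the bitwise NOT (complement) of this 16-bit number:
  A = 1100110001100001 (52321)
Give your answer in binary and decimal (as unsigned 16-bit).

Flip each bit (0->1, 1->0):
  1100110001100001
  0011001110011110

Answer: 0011001110011110 (13214)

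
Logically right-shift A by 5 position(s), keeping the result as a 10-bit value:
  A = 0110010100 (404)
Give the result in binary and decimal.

Logical shift right by 5: drop the bottom 5 bit(s), prepend 5 zero(s) on the left.
  0110010100  ->  keep [01100], discard [10100], prepend 00000
= 0000001100

Answer: 0000001100 (12)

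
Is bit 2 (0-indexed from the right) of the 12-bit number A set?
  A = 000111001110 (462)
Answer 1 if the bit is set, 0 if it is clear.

Bit 2 is the 3rd from the right.
  000111001110
           ^
That bit is 1.

Answer: 1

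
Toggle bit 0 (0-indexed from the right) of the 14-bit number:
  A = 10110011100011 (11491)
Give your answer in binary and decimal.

Mask = 1 << 0 = 00000000000001
Bit 0 of A is 1; XOR with the mask flips it to 0.
  10110011100011
^ 00000000000001
----------------
  10110011100010

Answer: 10110011100010 (11490)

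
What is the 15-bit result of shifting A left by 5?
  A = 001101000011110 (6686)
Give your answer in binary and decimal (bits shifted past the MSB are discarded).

Shift left by 5: drop the top 5 bit(s), append 5 zero(s) on the right.
  001101000011110  ->  discard [00110], keep [1000011110], append 00000
= 100001111000000

Answer: 100001111000000 (17344)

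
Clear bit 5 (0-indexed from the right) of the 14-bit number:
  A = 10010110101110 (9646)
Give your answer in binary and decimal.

Mask = ~(1 << 5) = 11111111011111
Bit 5 of A is 1, so AND-ing with the mask clears it to 0.
  10010110101110
& 11111111011111
----------------
  10010110001110

Answer: 10010110001110 (9614)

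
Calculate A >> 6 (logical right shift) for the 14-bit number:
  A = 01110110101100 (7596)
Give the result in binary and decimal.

Logical shift right by 6: drop the bottom 6 bit(s), prepend 6 zero(s) on the left.
  01110110101100  ->  keep [01110110], discard [101100], prepend 000000
= 00000001110110

Answer: 00000001110110 (118)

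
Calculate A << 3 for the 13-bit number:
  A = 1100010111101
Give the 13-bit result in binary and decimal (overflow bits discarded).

Shift left by 3: drop the top 3 bit(s), append 3 zero(s) on the right.
  1100010111101  ->  discard [110], keep [0010111101], append 000
= 0010111101000

Answer: 0010111101000 (1512)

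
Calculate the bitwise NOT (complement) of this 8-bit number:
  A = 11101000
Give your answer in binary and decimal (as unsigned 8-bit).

Flip each bit (0->1, 1->0):
  11101000
  00010111

Answer: 00010111 (23)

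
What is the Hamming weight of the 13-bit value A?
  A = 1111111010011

1111111010011
1-bits at positions (from bit 0 = LSB): 0, 1, 4, 6, 7, 8, 9, 10, 11, 12
Count = 10

Answer: 10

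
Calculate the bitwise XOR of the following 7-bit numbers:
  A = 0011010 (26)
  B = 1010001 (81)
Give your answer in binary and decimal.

Apply ^ to each column (1 where bits differ):
  0011010
^ 1010001
---------
  1001011

Answer: 1001011 (75)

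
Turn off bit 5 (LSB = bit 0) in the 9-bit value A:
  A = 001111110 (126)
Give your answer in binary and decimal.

Mask = ~(1 << 5) = 111011111
Bit 5 of A is 1, so AND-ing with the mask clears it to 0.
  001111110
& 111011111
-----------
  001011110

Answer: 001011110 (94)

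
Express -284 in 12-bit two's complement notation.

1. Binary of +284:  000100011100
2. Invert bits:     111011100011
3. Add 1:           111011100100

Answer: 111011100100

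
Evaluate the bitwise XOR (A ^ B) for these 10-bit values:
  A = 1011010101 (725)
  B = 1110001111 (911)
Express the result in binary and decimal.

Apply ^ to each column (1 where bits differ):
  1011010101
^ 1110001111
------------
  0101011010

Answer: 0101011010 (346)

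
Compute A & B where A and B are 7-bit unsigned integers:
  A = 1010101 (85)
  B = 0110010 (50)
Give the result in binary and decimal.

Apply & to each column (1 only where both bits are 1):
  1010101
& 0110010
---------
  0010000

Answer: 0010000 (16)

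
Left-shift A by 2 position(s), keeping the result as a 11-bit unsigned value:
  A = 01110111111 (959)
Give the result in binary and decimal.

Shift left by 2: drop the top 2 bit(s), append 2 zero(s) on the right.
  01110111111  ->  discard [01], keep [110111111], append 00
= 11011111100

Answer: 11011111100 (1788)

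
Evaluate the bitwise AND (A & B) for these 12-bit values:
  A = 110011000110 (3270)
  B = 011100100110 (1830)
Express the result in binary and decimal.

Apply & to each column (1 only where both bits are 1):
  110011000110
& 011100100110
--------------
  010000000110

Answer: 010000000110 (1030)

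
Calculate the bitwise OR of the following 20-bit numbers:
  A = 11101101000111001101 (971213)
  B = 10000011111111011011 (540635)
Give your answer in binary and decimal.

Apply | to each column (1 where either bit is 1):
  11101101000111001101
| 10000011111111011011
----------------------
  11101111111111011111

Answer: 11101111111111011111 (983007)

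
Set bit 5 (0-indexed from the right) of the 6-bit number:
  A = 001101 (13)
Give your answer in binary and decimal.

Mask = 1 << 5 = 100000
Bit 5 of A is 0, so OR-ing with the mask flips it to 1.
  001101
| 100000
--------
  101101

Answer: 101101 (45)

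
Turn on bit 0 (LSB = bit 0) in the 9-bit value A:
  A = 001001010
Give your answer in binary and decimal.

Mask = 1 << 0 = 000000001
Bit 0 of A is 0, so OR-ing with the mask flips it to 1.
  001001010
| 000000001
-----------
  001001011

Answer: 001001011 (75)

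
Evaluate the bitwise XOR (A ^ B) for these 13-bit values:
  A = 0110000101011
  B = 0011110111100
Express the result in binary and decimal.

Apply ^ to each column (1 where bits differ):
  0110000101011
^ 0011110111100
---------------
  0101110010111

Answer: 0101110010111 (2967)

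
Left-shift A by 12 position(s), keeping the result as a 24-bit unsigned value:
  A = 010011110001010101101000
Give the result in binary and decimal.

Shift left by 12: drop the top 12 bit(s), append 12 zero(s) on the right.
  010011110001010101101000  ->  discard [010011110001], keep [010101101000], append 000000000000
= 010101101000000000000000

Answer: 010101101000000000000000 (5668864)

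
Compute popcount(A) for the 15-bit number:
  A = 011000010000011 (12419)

011000010000011
1-bits at positions (from bit 0 = LSB): 0, 1, 7, 12, 13
Count = 5

Answer: 5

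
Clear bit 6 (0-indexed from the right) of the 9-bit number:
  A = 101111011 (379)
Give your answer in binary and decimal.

Mask = ~(1 << 6) = 110111111
Bit 6 of A is 1, so AND-ing with the mask clears it to 0.
  101111011
& 110111111
-----------
  100111011

Answer: 100111011 (315)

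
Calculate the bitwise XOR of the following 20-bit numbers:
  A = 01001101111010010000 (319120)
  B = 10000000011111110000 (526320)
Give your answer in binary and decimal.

Apply ^ to each column (1 where bits differ):
  01001101111010010000
^ 10000000011111110000
----------------------
  11001101100101100000

Answer: 11001101100101100000 (842080)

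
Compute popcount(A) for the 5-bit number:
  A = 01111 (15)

01111
1-bits at positions (from bit 0 = LSB): 0, 1, 2, 3
Count = 4

Answer: 4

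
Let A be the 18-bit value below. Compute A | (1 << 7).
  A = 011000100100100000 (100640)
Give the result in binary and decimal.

Mask = 1 << 7 = 000000000010000000
Bit 7 of A is 0, so OR-ing with the mask flips it to 1.
  011000100100100000
| 000000000010000000
--------------------
  011000100110100000

Answer: 011000100110100000 (100768)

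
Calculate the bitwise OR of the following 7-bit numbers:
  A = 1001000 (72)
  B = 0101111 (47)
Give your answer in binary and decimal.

Apply | to each column (1 where either bit is 1):
  1001000
| 0101111
---------
  1101111

Answer: 1101111 (111)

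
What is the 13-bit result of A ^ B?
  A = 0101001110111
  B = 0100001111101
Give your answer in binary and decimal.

Apply ^ to each column (1 where bits differ):
  0101001110111
^ 0100001111101
---------------
  0001000001010

Answer: 0001000001010 (522)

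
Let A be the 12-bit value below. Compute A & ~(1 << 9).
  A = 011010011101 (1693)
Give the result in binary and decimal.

Mask = ~(1 << 9) = 110111111111
Bit 9 of A is 1, so AND-ing with the mask clears it to 0.
  011010011101
& 110111111111
--------------
  010010011101

Answer: 010010011101 (1181)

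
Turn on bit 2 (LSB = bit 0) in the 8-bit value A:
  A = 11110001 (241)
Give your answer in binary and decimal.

Mask = 1 << 2 = 00000100
Bit 2 of A is 0, so OR-ing with the mask flips it to 1.
  11110001
| 00000100
----------
  11110101

Answer: 11110101 (245)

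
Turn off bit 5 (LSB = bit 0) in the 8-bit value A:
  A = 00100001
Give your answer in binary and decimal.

Mask = ~(1 << 5) = 11011111
Bit 5 of A is 1, so AND-ing with the mask clears it to 0.
  00100001
& 11011111
----------
  00000001

Answer: 00000001 (1)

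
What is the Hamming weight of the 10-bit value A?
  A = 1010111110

1010111110
1-bits at positions (from bit 0 = LSB): 1, 2, 3, 4, 5, 7, 9
Count = 7

Answer: 7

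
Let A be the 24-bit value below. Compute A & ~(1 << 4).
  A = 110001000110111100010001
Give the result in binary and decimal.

Mask = ~(1 << 4) = 111111111111111111101111
Bit 4 of A is 1, so AND-ing with the mask clears it to 0.
  110001000110111100010001
& 111111111111111111101111
--------------------------
  110001000110111100000001

Answer: 110001000110111100000001 (12873473)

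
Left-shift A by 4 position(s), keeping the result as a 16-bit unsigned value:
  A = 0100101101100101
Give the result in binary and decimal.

Shift left by 4: drop the top 4 bit(s), append 4 zero(s) on the right.
  0100101101100101  ->  discard [0100], keep [101101100101], append 0000
= 1011011001010000

Answer: 1011011001010000 (46672)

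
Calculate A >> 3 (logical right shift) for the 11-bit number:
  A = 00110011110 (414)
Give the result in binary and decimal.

Logical shift right by 3: drop the bottom 3 bit(s), prepend 3 zero(s) on the left.
  00110011110  ->  keep [00110011], discard [110], prepend 000
= 00000110011

Answer: 00000110011 (51)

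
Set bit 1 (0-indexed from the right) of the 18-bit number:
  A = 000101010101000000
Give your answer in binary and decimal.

Mask = 1 << 1 = 000000000000000010
Bit 1 of A is 0, so OR-ing with the mask flips it to 1.
  000101010101000000
| 000000000000000010
--------------------
  000101010101000010

Answer: 000101010101000010 (21826)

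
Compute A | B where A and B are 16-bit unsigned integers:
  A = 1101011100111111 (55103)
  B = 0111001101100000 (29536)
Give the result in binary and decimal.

Apply | to each column (1 where either bit is 1):
  1101011100111111
| 0111001101100000
------------------
  1111011101111111

Answer: 1111011101111111 (63359)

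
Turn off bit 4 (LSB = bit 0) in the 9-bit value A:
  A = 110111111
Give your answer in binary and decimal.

Mask = ~(1 << 4) = 111101111
Bit 4 of A is 1, so AND-ing with the mask clears it to 0.
  110111111
& 111101111
-----------
  110101111

Answer: 110101111 (431)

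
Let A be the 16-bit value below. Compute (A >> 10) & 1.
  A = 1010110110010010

Bit 10 is the 11th from the right.
  1010110110010010
       ^
That bit is 1.

Answer: 1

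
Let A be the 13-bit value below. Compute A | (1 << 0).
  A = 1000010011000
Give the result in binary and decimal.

Mask = 1 << 0 = 0000000000001
Bit 0 of A is 0, so OR-ing with the mask flips it to 1.
  1000010011000
| 0000000000001
---------------
  1000010011001

Answer: 1000010011001 (4249)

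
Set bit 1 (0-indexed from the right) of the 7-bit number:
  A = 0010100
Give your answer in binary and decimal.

Mask = 1 << 1 = 0000010
Bit 1 of A is 0, so OR-ing with the mask flips it to 1.
  0010100
| 0000010
---------
  0010110

Answer: 0010110 (22)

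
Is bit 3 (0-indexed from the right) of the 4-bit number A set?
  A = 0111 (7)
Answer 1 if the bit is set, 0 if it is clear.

Bit 3 is the 4th from the right.
  0111
  ^
That bit is 0.

Answer: 0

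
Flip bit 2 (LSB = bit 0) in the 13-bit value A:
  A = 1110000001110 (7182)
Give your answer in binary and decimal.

Mask = 1 << 2 = 0000000000100
Bit 2 of A is 1; XOR with the mask flips it to 0.
  1110000001110
^ 0000000000100
---------------
  1110000001010

Answer: 1110000001010 (7178)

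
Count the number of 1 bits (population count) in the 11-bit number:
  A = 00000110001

00000110001
1-bits at positions (from bit 0 = LSB): 0, 4, 5
Count = 3

Answer: 3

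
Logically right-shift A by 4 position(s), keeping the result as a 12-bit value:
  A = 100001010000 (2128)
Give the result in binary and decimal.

Logical shift right by 4: drop the bottom 4 bit(s), prepend 4 zero(s) on the left.
  100001010000  ->  keep [10000101], discard [0000], prepend 0000
= 000010000101

Answer: 000010000101 (133)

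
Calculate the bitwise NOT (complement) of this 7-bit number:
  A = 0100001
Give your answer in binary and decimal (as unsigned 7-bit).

Flip each bit (0->1, 1->0):
  0100001
  1011110

Answer: 1011110 (94)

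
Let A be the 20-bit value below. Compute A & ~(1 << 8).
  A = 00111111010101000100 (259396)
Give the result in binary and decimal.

Mask = ~(1 << 8) = 11111111111011111111
Bit 8 of A is 1, so AND-ing with the mask clears it to 0.
  00111111010101000100
& 11111111111011111111
----------------------
  00111111010001000100

Answer: 00111111010001000100 (259140)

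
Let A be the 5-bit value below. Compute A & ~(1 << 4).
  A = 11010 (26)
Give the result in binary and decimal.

Mask = ~(1 << 4) = 01111
Bit 4 of A is 1, so AND-ing with the mask clears it to 0.
  11010
& 01111
-------
  01010

Answer: 01010 (10)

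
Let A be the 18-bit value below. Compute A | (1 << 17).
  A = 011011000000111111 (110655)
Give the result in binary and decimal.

Mask = 1 << 17 = 100000000000000000
Bit 17 of A is 0, so OR-ing with the mask flips it to 1.
  011011000000111111
| 100000000000000000
--------------------
  111011000000111111

Answer: 111011000000111111 (241727)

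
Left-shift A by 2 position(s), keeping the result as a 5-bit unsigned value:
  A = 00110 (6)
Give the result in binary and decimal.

Shift left by 2: drop the top 2 bit(s), append 2 zero(s) on the right.
  00110  ->  discard [00], keep [110], append 00
= 11000

Answer: 11000 (24)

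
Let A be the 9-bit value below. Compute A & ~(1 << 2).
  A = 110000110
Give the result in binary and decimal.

Mask = ~(1 << 2) = 111111011
Bit 2 of A is 1, so AND-ing with the mask clears it to 0.
  110000110
& 111111011
-----------
  110000010

Answer: 110000010 (386)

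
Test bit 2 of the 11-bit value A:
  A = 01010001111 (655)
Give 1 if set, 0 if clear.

Bit 2 is the 3rd from the right.
  01010001111
          ^
That bit is 1.

Answer: 1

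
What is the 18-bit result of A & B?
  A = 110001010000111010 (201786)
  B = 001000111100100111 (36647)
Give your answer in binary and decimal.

Apply & to each column (1 only where both bits are 1):
  110001010000111010
& 001000111100100111
--------------------
  000000010000100010

Answer: 000000010000100010 (1058)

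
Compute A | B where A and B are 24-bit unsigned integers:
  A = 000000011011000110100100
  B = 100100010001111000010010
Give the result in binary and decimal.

Apply | to each column (1 where either bit is 1):
  000000011011000110100100
| 100100010001111000010010
--------------------------
  100100011011111110110110

Answer: 100100011011111110110110 (9551798)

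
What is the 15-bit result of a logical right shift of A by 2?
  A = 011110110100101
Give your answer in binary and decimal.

Logical shift right by 2: drop the bottom 2 bit(s), prepend 2 zero(s) on the left.
  011110110100101  ->  keep [0111101101001], discard [01], prepend 00
= 000111101101001

Answer: 000111101101001 (3945)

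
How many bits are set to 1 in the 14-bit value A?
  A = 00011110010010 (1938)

00011110010010
1-bits at positions (from bit 0 = LSB): 1, 4, 7, 8, 9, 10
Count = 6

Answer: 6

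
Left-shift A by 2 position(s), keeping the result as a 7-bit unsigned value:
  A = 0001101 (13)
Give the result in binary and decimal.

Shift left by 2: drop the top 2 bit(s), append 2 zero(s) on the right.
  0001101  ->  discard [00], keep [01101], append 00
= 0110100

Answer: 0110100 (52)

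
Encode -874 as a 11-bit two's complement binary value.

1. Binary of +874:  01101101010
2. Invert bits:     10010010101
3. Add 1:           10010010110

Answer: 10010010110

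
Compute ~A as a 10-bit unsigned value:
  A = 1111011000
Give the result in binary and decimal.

Flip each bit (0->1, 1->0):
  1111011000
  0000100111

Answer: 0000100111 (39)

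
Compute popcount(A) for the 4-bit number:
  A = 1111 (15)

1111
1-bits at positions (from bit 0 = LSB): 0, 1, 2, 3
Count = 4

Answer: 4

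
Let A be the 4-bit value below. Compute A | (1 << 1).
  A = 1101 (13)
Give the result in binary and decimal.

Mask = 1 << 1 = 0010
Bit 1 of A is 0, so OR-ing with the mask flips it to 1.
  1101
| 0010
------
  1111

Answer: 1111 (15)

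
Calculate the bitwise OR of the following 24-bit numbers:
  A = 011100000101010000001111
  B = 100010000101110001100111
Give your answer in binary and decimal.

Apply | to each column (1 where either bit is 1):
  011100000101010000001111
| 100010000101110001100111
--------------------------
  111110000101110001101111

Answer: 111110000101110001101111 (16276591)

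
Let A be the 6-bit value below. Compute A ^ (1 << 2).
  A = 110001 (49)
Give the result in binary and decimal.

Mask = 1 << 2 = 000100
Bit 2 of A is 0; XOR with the mask flips it to 1.
  110001
^ 000100
--------
  110101

Answer: 110101 (53)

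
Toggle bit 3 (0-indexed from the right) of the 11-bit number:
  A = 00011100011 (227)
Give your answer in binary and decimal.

Mask = 1 << 3 = 00000001000
Bit 3 of A is 0; XOR with the mask flips it to 1.
  00011100011
^ 00000001000
-------------
  00011101011

Answer: 00011101011 (235)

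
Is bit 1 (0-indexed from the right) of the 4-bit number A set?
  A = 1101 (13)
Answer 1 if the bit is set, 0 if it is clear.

Bit 1 is the 2nd from the right.
  1101
    ^
That bit is 0.

Answer: 0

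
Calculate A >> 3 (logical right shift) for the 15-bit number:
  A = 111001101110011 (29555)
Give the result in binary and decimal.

Logical shift right by 3: drop the bottom 3 bit(s), prepend 3 zero(s) on the left.
  111001101110011  ->  keep [111001101110], discard [011], prepend 000
= 000111001101110

Answer: 000111001101110 (3694)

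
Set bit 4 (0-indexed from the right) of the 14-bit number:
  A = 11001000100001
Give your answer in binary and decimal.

Mask = 1 << 4 = 00000000010000
Bit 4 of A is 0, so OR-ing with the mask flips it to 1.
  11001000100001
| 00000000010000
----------------
  11001000110001

Answer: 11001000110001 (12849)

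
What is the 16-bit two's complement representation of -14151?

1. Binary of +14151:  0011011101000111
2. Invert bits:     1100100010111000
3. Add 1:           1100100010111001

Answer: 1100100010111001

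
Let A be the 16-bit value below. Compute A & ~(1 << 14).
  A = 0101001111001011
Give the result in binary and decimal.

Mask = ~(1 << 14) = 1011111111111111
Bit 14 of A is 1, so AND-ing with the mask clears it to 0.
  0101001111001011
& 1011111111111111
------------------
  0001001111001011

Answer: 0001001111001011 (5067)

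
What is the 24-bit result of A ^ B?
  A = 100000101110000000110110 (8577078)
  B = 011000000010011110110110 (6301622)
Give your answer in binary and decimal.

Apply ^ to each column (1 where bits differ):
  100000101110000000110110
^ 011000000010011110110110
--------------------------
  111000101100011110000000

Answer: 111000101100011110000000 (14862208)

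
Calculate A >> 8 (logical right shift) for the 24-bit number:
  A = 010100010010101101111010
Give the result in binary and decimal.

Logical shift right by 8: drop the bottom 8 bit(s), prepend 8 zero(s) on the left.
  010100010010101101111010  ->  keep [0101000100101011], discard [01111010], prepend 00000000
= 000000000101000100101011

Answer: 000000000101000100101011 (20779)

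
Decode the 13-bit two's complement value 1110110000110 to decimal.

MSB is 1, so the value is negative. Find the magnitude:
1. Invert bits:  0001001111001
2. Add 1:        0001001111010  = 634
3. Apply sign:   -634

Answer: -634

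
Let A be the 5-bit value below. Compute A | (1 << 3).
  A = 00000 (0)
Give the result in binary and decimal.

Mask = 1 << 3 = 01000
Bit 3 of A is 0, so OR-ing with the mask flips it to 1.
  00000
| 01000
-------
  01000

Answer: 01000 (8)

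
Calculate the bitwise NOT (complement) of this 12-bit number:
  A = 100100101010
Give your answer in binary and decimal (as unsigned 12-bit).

Flip each bit (0->1, 1->0):
  100100101010
  011011010101

Answer: 011011010101 (1749)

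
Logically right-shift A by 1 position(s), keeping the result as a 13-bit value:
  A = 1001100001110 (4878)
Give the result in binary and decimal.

Logical shift right by 1: drop the bottom 1 bit(s), prepend 1 zero(s) on the left.
  1001100001110  ->  keep [100110000111], discard [0], prepend 0
= 0100110000111

Answer: 0100110000111 (2439)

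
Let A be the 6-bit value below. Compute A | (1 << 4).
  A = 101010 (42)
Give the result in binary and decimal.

Mask = 1 << 4 = 010000
Bit 4 of A is 0, so OR-ing with the mask flips it to 1.
  101010
| 010000
--------
  111010

Answer: 111010 (58)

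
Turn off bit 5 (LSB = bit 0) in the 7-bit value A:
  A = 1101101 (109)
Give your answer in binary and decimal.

Mask = ~(1 << 5) = 1011111
Bit 5 of A is 1, so AND-ing with the mask clears it to 0.
  1101101
& 1011111
---------
  1001101

Answer: 1001101 (77)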